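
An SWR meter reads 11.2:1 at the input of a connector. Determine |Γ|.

|Γ| ≈ 0.836

|Γ| = (S − 1)/(S + 1) = (11.2 − 1)/(11.2 + 1) = 10.2/12.2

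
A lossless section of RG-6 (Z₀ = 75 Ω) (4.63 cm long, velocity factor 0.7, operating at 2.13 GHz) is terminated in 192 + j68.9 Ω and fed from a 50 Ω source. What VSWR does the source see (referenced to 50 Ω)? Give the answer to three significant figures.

λ = v/f = 0.7·c / 2.13 GHz = 0.0986 m
βl = 2π·l/λ = 2π × 0.47 = 169°
tan(βl) = -0.193
Z_in = Z_0·(Z_L + jZ_0·tanβl)/(Z_0 + jZ_L·tanβl) = 122 + j97.5 Ω
Γ_s = (Z_in − Z_s)/(Z_in + Z_s) = (72.1 + j97.5)/(172 + j97.5), |Γ_s| = 0.613
VSWR = (1 + |Γ_s|)/(1 − |Γ_s|)

VSWR ≈ 4.17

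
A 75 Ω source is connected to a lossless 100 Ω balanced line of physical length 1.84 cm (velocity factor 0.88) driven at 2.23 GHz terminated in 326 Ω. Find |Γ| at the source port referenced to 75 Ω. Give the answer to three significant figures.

|Γ| ≈ 0.508

λ = v/f = 0.88·c / 2.23 GHz = 0.118 m
βl = 2π·l/λ = 2π × 0.155 = 56°
tan(βl) = 1.48
Z_in = Z_0·(Z_L + jZ_0·tanβl)/(Z_0 + jZ_L·tanβl) = 42.8 − j58.7 Ω
Γ_s = (Z_in − Z_s)/(Z_in + Z_s) = (-32.2 − j58.7)/(118 − j58.7), |Γ_s| = 0.508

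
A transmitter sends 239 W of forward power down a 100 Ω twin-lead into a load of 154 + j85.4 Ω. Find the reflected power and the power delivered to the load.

|Γ| = |(54 + j85.4)/(254 + j85.4)| = 0.377
|Γ|² = 0.142
P_refl = |Γ|²·P_inc = 34 W, P_del = (1 − |Γ|²)·P_inc = 205 W

P_reflected ≈ 34 W; P_delivered ≈ 205 W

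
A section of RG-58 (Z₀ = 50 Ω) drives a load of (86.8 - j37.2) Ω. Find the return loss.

RL ≈ 8.66 dB

Γ = (36.8 − j37.2)/(136.8 − j37.2), |Γ| = 0.369
RL = −20·log₁₀|Γ| = −20·log₁₀(0.369)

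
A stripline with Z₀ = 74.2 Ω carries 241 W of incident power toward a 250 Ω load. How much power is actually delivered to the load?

Γ = (250 − 74.2)/(250 + 74.2) = 0.542
|Γ|² = 0.294
P_refl = |Γ|²·P_inc = 70.9 W, P_del = (1 − |Γ|²)·P_inc = 170 W

P_delivered ≈ 170 W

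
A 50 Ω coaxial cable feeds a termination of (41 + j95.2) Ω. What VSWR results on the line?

Γ = (Z_L − Z_0)/(Z_L + Z_0) = (-9 + j95.2)/(91 + j95.2)
|Γ| = 95.6/132 = 0.726
VSWR = (1 + |Γ|)/(1 − |Γ|) = 1.73/0.274

VSWR ≈ 6.3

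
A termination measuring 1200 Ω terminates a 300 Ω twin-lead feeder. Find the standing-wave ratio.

Γ = (1200 − 300)/(1200 + 300) = 0.6
VSWR = (1 + 0.6)/(1 − 0.6)

VSWR ≈ 4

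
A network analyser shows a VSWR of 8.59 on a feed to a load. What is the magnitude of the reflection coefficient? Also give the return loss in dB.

|Γ| ≈ 0.791; return loss ≈ 2.03 dB

|Γ| = (S − 1)/(S + 1) = (8.59 − 1)/(8.59 + 1) = 7.59/9.59
RL = −20·log₁₀|Γ| = −20·log₁₀(0.791)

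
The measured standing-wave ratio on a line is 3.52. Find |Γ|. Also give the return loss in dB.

|Γ| = (S − 1)/(S + 1) = (3.52 − 1)/(3.52 + 1) = 2.52/4.52
RL = −20·log₁₀|Γ| = −20·log₁₀(0.558)

|Γ| ≈ 0.558; return loss ≈ 5.07 dB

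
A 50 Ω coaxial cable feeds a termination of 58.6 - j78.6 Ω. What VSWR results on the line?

VSWR ≈ 3.88

Γ = (Z_L − Z_0)/(Z_L + Z_0) = (8.6 − j78.6)/(108.6 − j78.6)
|Γ| = 79.1/134 = 0.59
VSWR = (1 + |Γ|)/(1 − |Γ|) = 1.59/0.41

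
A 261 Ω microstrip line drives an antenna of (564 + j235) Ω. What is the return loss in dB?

Γ = (303 + j235)/(825 + j235), |Γ| = 0.447
RL = −20·log₁₀|Γ| = −20·log₁₀(0.447)

RL ≈ 6.99 dB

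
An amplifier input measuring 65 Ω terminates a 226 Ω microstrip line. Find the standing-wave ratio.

VSWR ≈ 3.48

Γ = (65 − 226)/(65 + 226) = -0.553
VSWR = (1 + 0.553)/(1 − 0.553)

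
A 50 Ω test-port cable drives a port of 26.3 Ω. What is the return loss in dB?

RL ≈ 10.2 dB

Γ = (26.3 − 50)/(26.3 + 50) = -0.311
RL = −20·log₁₀|Γ| = −20·log₁₀(0.311)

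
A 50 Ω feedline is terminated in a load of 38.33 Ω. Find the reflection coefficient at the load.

Γ = -0.132

Γ = (Z_L − Z_0)/(Z_L + Z_0) = (38.33 − 50)/(38.33 + 50) = -11.67/88.33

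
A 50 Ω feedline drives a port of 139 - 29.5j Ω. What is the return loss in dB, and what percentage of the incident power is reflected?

RL ≈ 6.19 dB; 24% of incident power reflected

Γ = (89 − j29.5)/(189 − j29.5), |Γ| = 0.49
RL = −20·log₁₀(0.49) = 6.19 dB
P_refl/P_inc = |Γ|² = 0.24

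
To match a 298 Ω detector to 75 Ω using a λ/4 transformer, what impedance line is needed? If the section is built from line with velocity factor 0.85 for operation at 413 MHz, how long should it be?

Z_qwt ≈ 149 Ω; length ≈ 15.4 cm

Z_qwt = √(Z_0·R_L) = √(75 × 298) = √22350
λ = 0.85·c/f = 0.617 m, so l = λ/4 = 0.154 m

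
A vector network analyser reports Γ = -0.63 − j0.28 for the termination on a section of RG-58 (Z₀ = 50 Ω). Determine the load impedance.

Z_L ≈ 9.59 − j10.2 Ω

Z_L = Z_0·(1 + Γ)/(1 − Γ) = 50·(0.37 − j0.28)/(1.63 + j0.28)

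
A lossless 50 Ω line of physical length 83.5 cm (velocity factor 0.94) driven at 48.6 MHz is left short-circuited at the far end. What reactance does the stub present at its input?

λ = v/f = 0.94·c / 48.6 MHz = 5.8 m
βl = 2π·l/λ = 2π × 0.144 = 51.8°
tan(βl) = 1.27
For a short-circuited stub, Z_in = jZ_0·tan(βl)

X_in ≈ 63.6 Ω (inductive)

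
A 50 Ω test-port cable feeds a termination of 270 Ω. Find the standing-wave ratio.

For a purely resistive load, VSWR = R_L/Z_0 or Z_0/R_L (whichever > 1) = 270/50

VSWR ≈ 5.4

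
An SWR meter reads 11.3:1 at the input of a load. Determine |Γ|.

|Γ| ≈ 0.837

|Γ| = (S − 1)/(S + 1) = (11.3 − 1)/(11.3 + 1) = 10.3/12.3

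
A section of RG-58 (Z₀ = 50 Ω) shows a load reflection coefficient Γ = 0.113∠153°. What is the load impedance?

Z_L ≈ 40.7 + j4.23 Ω

Z_L = Z_0·(1 + Γ)/(1 − Γ) = 50·(0.899 + j0.0513)/(1.1 − j0.0513)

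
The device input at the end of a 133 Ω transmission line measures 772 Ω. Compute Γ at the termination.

Γ = 0.706

Γ = (Z_L − Z_0)/(Z_L + Z_0) = (772 − 133)/(772 + 133) = 639/905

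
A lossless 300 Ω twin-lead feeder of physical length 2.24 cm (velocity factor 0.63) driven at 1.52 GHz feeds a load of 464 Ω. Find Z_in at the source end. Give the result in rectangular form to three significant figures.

Z_in ≈ 217 − j75 Ω

λ = v/f = 0.63·c / 1.52 GHz = 0.124 m
βl = 2π·l/λ = 2π × 0.18 = 64.9°
tan(βl) = tan(64.9°) = 2.13
Z_in = Z_0·(Z_L + jZ_0·tanβl)/(Z_0 + jZ_L·tanβl)
     = 300·(464 + j639)/(300 + j988)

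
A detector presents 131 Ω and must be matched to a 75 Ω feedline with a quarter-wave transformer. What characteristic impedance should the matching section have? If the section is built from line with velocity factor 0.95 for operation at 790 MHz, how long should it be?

Z_qwt ≈ 99.1 Ω; length ≈ 9.02 cm

Z_qwt = √(Z_0·R_L) = √(75 × 131) = √9825
λ = 0.95·c/f = 0.361 m, so l = λ/4 = 0.0902 m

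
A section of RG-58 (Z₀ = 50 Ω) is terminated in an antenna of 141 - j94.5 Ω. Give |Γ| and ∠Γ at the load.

Γ ≈ 0.616 ∠ -19.8°

Γ = (Z_L − Z_0)/(Z_L + Z_0) = (91 − j94.5)/(191 − j94.5)
|Γ| = 131/213 = 0.616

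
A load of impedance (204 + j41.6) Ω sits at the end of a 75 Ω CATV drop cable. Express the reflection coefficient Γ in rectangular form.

Γ = (Z_L − Z_0)/(Z_L + Z_0) = (129 + j41.6)/(279 + j41.6)

Γ ≈ 0.474 + j0.0784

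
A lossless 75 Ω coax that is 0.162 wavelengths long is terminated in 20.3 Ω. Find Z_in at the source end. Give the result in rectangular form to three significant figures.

Z_in ≈ 61.7 + j94.5 Ω

βl = 2π × 0.162 = 58.3°
tan(βl) = tan(58.3°) = 1.62
Z_in = Z_0·(Z_L + jZ_0·tanβl)/(Z_0 + jZ_L·tanβl)
     = 75·(20.3 + j122)/(75 + j32.9)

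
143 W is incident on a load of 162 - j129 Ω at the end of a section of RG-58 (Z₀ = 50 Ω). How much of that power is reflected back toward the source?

P_reflected ≈ 67.8 W

|Γ| = |(112 − j129)/(212 − j129)| = 0.688
|Γ|² = 0.474
P_refl = |Γ|²·P_inc = 67.8 W, P_del = (1 − |Γ|²)·P_inc = 75.2 W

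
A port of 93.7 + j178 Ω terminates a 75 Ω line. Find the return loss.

Γ = (18.7 + j178)/(168.7 + j178), |Γ| = 0.73
RL = −20·log₁₀|Γ| = −20·log₁₀(0.73)

RL ≈ 2.74 dB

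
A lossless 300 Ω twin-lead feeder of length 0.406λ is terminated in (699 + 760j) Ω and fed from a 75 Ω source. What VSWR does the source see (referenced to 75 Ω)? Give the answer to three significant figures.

VSWR ≈ 11.2

βl = 2π × 0.406 = 146°
tan(βl) = -0.67
Z_in = Z_0·(Z_L + jZ_0·tanβl)/(Z_0 + jZ_L·tanβl) = 104 + j267 Ω
Γ_s = (Z_in − Z_s)/(Z_in + Z_s) = (29.2 + j267)/(179 + j267), |Γ_s| = 0.836
VSWR = (1 + |Γ_s|)/(1 − |Γ_s|)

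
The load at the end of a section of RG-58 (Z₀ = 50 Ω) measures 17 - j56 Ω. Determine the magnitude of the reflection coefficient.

|Γ| ≈ 0.744

Γ = (Z_L − Z_0)/(Z_L + Z_0) = (-33 − j56)/(67 − j56)
|Γ| = 65/87.3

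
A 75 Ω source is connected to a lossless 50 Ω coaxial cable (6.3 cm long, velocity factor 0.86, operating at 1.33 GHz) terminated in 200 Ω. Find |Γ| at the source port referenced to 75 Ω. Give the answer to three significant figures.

λ = v/f = 0.86·c / 1.33 GHz = 0.194 m
βl = 2π·l/λ = 2π × 0.325 = 117°
tan(βl) = -1.97
Z_in = Z_0·(Z_L + jZ_0·tanβl)/(Z_0 + jZ_L·tanβl) = 15.5 + j23.4 Ω
Γ_s = (Z_in − Z_s)/(Z_in + Z_s) = (-59.5 + j23.4)/(90.5 + j23.4), |Γ_s| = 0.684

|Γ| ≈ 0.684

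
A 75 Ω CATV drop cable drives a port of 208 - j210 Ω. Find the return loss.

Γ = (133 − j210)/(283 − j210), |Γ| = 0.705
RL = −20·log₁₀|Γ| = −20·log₁₀(0.705)

RL ≈ 3.03 dB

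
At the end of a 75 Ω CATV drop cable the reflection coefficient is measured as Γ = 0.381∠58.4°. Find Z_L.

Z_L = Z_0·(1 + Γ)/(1 − Γ) = 75·(1.2 + j0.325)/(0.8 − j0.325)

Z_L ≈ 86 + j65.3 Ω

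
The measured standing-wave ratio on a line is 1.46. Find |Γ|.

|Γ| = (S − 1)/(S + 1) = (1.46 − 1)/(1.46 + 1) = 0.46/2.46

|Γ| ≈ 0.187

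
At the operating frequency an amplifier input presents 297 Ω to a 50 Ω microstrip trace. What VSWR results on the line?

For a purely resistive load, VSWR = R_L/Z_0 or Z_0/R_L (whichever > 1) = 297/50

VSWR ≈ 5.94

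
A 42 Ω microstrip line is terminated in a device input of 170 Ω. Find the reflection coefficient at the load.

Γ = 0.604

Γ = (Z_L − Z_0)/(Z_L + Z_0) = (170 − 42)/(170 + 42) = 128/212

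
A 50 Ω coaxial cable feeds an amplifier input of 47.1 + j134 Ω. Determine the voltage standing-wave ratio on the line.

VSWR ≈ 9.52

Γ = (Z_L − Z_0)/(Z_L + Z_0) = (-2.9 + j134)/(97.1 + j134)
|Γ| = 134/165 = 0.81
VSWR = (1 + |Γ|)/(1 − |Γ|) = 1.81/0.19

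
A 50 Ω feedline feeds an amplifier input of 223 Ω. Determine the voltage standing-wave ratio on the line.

VSWR ≈ 4.46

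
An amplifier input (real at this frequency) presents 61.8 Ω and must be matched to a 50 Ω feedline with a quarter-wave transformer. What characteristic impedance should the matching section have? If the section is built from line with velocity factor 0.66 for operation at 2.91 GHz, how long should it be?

Z_qwt ≈ 55.6 Ω; length ≈ 1.7 cm

Z_qwt = √(Z_0·R_L) = √(50 × 61.8) = √3090
λ = 0.66·c/f = 0.068 m, so l = λ/4 = 0.017 m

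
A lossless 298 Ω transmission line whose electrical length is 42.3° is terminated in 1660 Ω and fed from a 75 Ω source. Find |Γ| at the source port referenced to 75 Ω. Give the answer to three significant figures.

|Γ| ≈ 0.857

tan(βl) = 0.91
Z_in = Z_0·(Z_L + jZ_0·tanβl)/(Z_0 + jZ_L·tanβl) = 114 − j305 Ω
Γ_s = (Z_in − Z_s)/(Z_in + Z_s) = (38.7 − j305)/(189 − j305), |Γ_s| = 0.857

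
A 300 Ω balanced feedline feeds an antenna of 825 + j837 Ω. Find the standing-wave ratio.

VSWR ≈ 5.77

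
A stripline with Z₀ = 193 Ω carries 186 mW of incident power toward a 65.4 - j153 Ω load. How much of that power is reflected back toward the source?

|Γ| = |(-127.6 − j153)/(258.4 − j153)| = 0.663
|Γ|² = 0.44
P_refl = |Γ|²·P_inc = 81.9 mW, P_del = (1 − |Γ|²)·P_inc = 104 mW

P_reflected ≈ 81.9 mW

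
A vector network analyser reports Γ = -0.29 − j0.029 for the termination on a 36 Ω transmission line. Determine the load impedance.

Z_L = Z_0·(1 + Γ)/(1 − Γ) = 36·(0.71 − j0.029)/(1.29 + j0.029)

Z_L ≈ 19.8 − j1.25 Ω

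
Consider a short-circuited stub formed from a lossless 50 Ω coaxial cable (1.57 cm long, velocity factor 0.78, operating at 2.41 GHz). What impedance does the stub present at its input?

λ = v/f = 0.78·c / 2.41 GHz = 0.0971 m
βl = 2π·l/λ = 2π × 0.162 = 58.2°
tan(βl) = 1.61
For a short-circuited stub, Z_in = jZ_0·tan(βl)

Z_in ≈ +j80.7 Ω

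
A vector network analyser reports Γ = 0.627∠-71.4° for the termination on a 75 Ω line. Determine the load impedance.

Z_L ≈ 45.8 − j89.8 Ω

Z_L = Z_0·(1 + Γ)/(1 − Γ) = 75·(1.2 − j0.594)/(0.8 + j0.594)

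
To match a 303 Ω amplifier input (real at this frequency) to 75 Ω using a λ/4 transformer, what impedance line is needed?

Z_qwt = √(Z_0·R_L) = √(75 × 303) = √22720

Z_qwt ≈ 151 Ω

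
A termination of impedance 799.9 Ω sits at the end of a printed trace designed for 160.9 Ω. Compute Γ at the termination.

Γ = (Z_L − Z_0)/(Z_L + Z_0) = (799.9 − 160.9)/(799.9 + 160.9) = 639/960.8

Γ = 0.665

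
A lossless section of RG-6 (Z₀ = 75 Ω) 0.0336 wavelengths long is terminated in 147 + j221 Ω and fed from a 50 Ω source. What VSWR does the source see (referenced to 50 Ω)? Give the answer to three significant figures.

βl = 2π × 0.0336 = 12.1°
tan(βl) = 0.214
Z_in = Z_0·(Z_L + jZ_0·tanβl)/(Z_0 + jZ_L·tanβl) = 492 + j82 Ω
Γ_s = (Z_in − Z_s)/(Z_in + Z_s) = (442 + j82)/(542 + j82), |Γ_s| = 0.82
VSWR = (1 + |Γ_s|)/(1 − |Γ_s|)

VSWR ≈ 10.1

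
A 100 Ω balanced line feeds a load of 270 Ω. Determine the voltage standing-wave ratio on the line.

VSWR ≈ 2.7

Γ = (270 − 100)/(270 + 100) = 0.459
VSWR = (1 + 0.459)/(1 − 0.459)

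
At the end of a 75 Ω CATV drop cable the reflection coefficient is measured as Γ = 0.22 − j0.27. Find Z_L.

Z_L = Z_0·(1 + Γ)/(1 − Γ) = 75·(1.22 − j0.27)/(0.78 + j0.27)

Z_L ≈ 96.7 − j59.4 Ω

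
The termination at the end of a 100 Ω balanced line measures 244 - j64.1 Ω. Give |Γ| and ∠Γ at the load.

Γ = (Z_L − Z_0)/(Z_L + Z_0) = (144 − j64.1)/(344 − j64.1)
|Γ| = 158/350 = 0.45

Γ ≈ 0.45 ∠ -13.4°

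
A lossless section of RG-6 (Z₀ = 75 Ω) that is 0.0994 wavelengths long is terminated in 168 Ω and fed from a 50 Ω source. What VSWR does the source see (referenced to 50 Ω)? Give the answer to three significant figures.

VSWR ≈ 2.79

βl = 2π × 0.0994 = 35.8°
tan(βl) = 0.721
Z_in = Z_0·(Z_L + jZ_0·tanβl)/(Z_0 + jZ_L·tanβl) = 70.8 − j60.2 Ω
Γ_s = (Z_in − Z_s)/(Z_in + Z_s) = (20.8 − j60.2)/(121 − j60.2), |Γ_s| = 0.472
VSWR = (1 + |Γ_s|)/(1 − |Γ_s|)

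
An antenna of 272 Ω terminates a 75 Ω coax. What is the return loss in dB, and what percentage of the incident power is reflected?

Γ = (272 − 75)/(272 + 75) = 0.568
RL = −20·log₁₀(0.568) = 4.92 dB
P_refl/P_inc = |Γ|² = 0.322

RL ≈ 4.92 dB; 32.2% of incident power reflected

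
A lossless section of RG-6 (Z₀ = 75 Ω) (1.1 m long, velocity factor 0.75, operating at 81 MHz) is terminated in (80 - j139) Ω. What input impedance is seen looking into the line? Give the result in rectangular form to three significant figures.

λ = v/f = 0.75·c / 81 MHz = 2.78 m
βl = 2π·l/λ = 2π × 0.396 = 143°
tan(βl) = tan(143°) = -0.766
Z_in = Z_0·(Z_L + jZ_0·tanβl)/(Z_0 + jZ_L·tanβl)
     = 75·(80 − j196)/(-31.4 − j61.3)

Z_in ≈ 151 + j175 Ω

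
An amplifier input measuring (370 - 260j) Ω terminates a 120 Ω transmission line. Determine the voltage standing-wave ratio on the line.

VSWR ≈ 4.72

Γ = (Z_L − Z_0)/(Z_L + Z_0) = (250 − j260)/(490 − j260)
|Γ| = 361/555 = 0.65
VSWR = (1 + |Γ|)/(1 − |Γ|) = 1.65/0.35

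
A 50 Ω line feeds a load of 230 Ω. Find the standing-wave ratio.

VSWR ≈ 4.6

Γ = (230 − 50)/(230 + 50) = 0.643
VSWR = (1 + 0.643)/(1 − 0.643)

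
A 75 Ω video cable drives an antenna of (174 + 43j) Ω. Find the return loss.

Γ = (99 + j43)/(249 + j43), |Γ| = 0.427
RL = −20·log₁₀|Γ| = −20·log₁₀(0.427)

RL ≈ 7.39 dB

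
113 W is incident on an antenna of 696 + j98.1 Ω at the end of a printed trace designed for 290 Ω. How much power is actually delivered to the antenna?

|Γ| = |(406 + j98.1)/(986 + j98.1)| = 0.422
|Γ|² = 0.178
P_refl = |Γ|²·P_inc = 20.1 W, P_del = (1 − |Γ|²)·P_inc = 92.9 W

P_delivered ≈ 92.9 W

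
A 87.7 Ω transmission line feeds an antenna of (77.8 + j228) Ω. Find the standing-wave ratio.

Γ = (Z_L − Z_0)/(Z_L + Z_0) = (-9.9 + j228)/(165.5 + j228)
|Γ| = 228/282 = 0.81
VSWR = (1 + |Γ|)/(1 − |Γ|) = 1.81/0.19

VSWR ≈ 9.53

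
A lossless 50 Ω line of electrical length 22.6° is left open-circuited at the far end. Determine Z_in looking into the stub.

tan(βl) = 0.416
For an open-circuited stub, Z_in = −jZ_0·cot(βl) = −jZ_0/tan(βl)

Z_in ≈ −j120 Ω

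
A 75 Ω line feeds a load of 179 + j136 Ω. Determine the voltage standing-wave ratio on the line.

VSWR ≈ 3.93

Γ = (Z_L − Z_0)/(Z_L + Z_0) = (104 + j136)/(254 + j136)
|Γ| = 171/288 = 0.594
VSWR = (1 + |Γ|)/(1 − |Γ|) = 1.59/0.406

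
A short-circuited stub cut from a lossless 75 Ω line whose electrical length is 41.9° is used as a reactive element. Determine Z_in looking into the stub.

tan(βl) = 0.897
For a short-circuited stub, Z_in = jZ_0·tan(βl)

Z_in ≈ +j67.3 Ω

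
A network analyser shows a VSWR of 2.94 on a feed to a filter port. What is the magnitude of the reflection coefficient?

|Γ| ≈ 0.492

|Γ| = (S − 1)/(S + 1) = (2.94 − 1)/(2.94 + 1) = 1.94/3.94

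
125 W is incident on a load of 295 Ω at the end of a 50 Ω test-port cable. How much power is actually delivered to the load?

Γ = (295 − 50)/(295 + 50) = 0.71
|Γ|² = 0.504
P_refl = |Γ|²·P_inc = 63 W, P_del = (1 − |Γ|²)·P_inc = 62 W

P_delivered ≈ 62 W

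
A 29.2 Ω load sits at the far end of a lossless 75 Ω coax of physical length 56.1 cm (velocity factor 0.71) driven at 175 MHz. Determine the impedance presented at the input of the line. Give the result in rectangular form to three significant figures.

λ = v/f = 0.71·c / 175 MHz = 1.22 m
βl = 2π·l/λ = 2π × 0.461 = 166°
tan(βl) = tan(166°) = -0.251
Z_in = Z_0·(Z_L + jZ_0·tanβl)/(Z_0 + jZ_L·tanβl)
     = 75·(29.2 − j18.8)/(75 − j7.32)

Z_in ≈ 30.7 − j15.8 Ω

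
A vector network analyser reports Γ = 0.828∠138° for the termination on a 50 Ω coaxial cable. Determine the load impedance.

Z_L = Z_0·(1 + Γ)/(1 − Γ) = 50·(0.385 + j0.554)/(1.62 − j0.554)

Z_L ≈ 5.39 + j19 Ω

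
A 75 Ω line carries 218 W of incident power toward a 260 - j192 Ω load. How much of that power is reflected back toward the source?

|Γ| = |(185 − j192)/(335 − j192)| = 0.691
|Γ|² = 0.477
P_refl = |Γ|²·P_inc = 104 W, P_del = (1 − |Γ|²)·P_inc = 114 W

P_reflected ≈ 104 W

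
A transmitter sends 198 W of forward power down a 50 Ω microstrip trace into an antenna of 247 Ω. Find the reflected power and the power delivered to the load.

P_reflected ≈ 87.1 W; P_delivered ≈ 111 W

Γ = (247 − 50)/(247 + 50) = 0.663
|Γ|² = 0.44
P_refl = |Γ|²·P_inc = 87.1 W, P_del = (1 − |Γ|²)·P_inc = 111 W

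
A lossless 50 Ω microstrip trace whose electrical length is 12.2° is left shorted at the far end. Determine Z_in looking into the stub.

Z_in ≈ +j10.8 Ω

tan(βl) = 0.216
For a shorted stub, Z_in = jZ_0·tan(βl)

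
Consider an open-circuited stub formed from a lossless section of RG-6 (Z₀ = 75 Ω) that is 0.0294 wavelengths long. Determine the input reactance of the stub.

X_in ≈ -401 Ω (capacitive)

βl = 2π × 0.0294 = 10.6°
tan(βl) = 0.187
For an open-circuited stub, Z_in = −jZ_0·cot(βl) = −jZ_0/tan(βl)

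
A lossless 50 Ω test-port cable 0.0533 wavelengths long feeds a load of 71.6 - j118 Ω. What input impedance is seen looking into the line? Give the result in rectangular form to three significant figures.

Z_in ≈ 22.5 − j61.4 Ω

βl = 2π × 0.0533 = 19.2°
tan(βl) = tan(19.2°) = 0.348
Z_in = Z_0·(Z_L + jZ_0·tanβl)/(Z_0 + jZ_L·tanβl)
     = 50·(71.6 − j101)/(91.1 + j24.9)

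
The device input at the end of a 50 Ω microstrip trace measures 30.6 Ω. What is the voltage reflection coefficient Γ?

Γ = (Z_L − Z_0)/(Z_L + Z_0) = (30.6 − 50)/(30.6 + 50) = -19.4/80.6

Γ = -0.241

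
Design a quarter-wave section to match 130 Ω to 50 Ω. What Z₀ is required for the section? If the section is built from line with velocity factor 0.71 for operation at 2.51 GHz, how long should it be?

Z_qwt ≈ 80.6 Ω; length ≈ 2.12 cm

Z_qwt = √(Z_0·R_L) = √(50 × 130) = √6500
λ = 0.71·c/f = 0.0849 m, so l = λ/4 = 0.0212 m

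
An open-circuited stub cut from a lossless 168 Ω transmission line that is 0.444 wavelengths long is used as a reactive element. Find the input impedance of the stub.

Z_in ≈ +j458 Ω

βl = 2π × 0.444 = 160°
tan(βl) = -0.367
For an open-circuited stub, Z_in = −jZ_0·cot(βl) = −jZ_0/tan(βl)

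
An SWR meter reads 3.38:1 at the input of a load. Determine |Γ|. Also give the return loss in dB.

|Γ| ≈ 0.543; return loss ≈ 5.3 dB

|Γ| = (S − 1)/(S + 1) = (3.38 − 1)/(3.38 + 1) = 2.38/4.38
RL = −20·log₁₀|Γ| = −20·log₁₀(0.543)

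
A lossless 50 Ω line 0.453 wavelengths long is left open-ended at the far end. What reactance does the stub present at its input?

βl = 2π × 0.453 = 163°
tan(βl) = -0.304
For an open-ended stub, Z_in = −jZ_0·cot(βl) = −jZ_0/tan(βl)

X_in ≈ 164 Ω (inductive)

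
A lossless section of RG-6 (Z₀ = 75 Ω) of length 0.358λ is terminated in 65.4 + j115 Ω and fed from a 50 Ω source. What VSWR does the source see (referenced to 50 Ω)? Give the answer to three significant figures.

VSWR ≈ 3.14

βl = 2π × 0.358 = 129°
tan(βl) = -1.24
Z_in = Z_0·(Z_L + jZ_0·tanβl)/(Z_0 + jZ_L·tanβl) = 17.3 + j14 Ω
Γ_s = (Z_in − Z_s)/(Z_in + Z_s) = (-32.7 + j14)/(67.3 + j14), |Γ_s| = 0.517
VSWR = (1 + |Γ_s|)/(1 − |Γ_s|)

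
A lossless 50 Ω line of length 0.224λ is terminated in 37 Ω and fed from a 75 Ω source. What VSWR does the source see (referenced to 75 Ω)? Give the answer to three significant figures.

βl = 2π × 0.224 = 80.6°
tan(βl) = 6.07
Z_in = Z_0·(Z_L + jZ_0·tanβl)/(Z_0 + jZ_L·tanβl) = 66.1 + j6.49 Ω
Γ_s = (Z_in − Z_s)/(Z_in + Z_s) = (-8.88 + j6.49)/(141 + j6.49), |Γ_s| = 0.0778
VSWR = (1 + |Γ_s|)/(1 − |Γ_s|)

VSWR ≈ 1.17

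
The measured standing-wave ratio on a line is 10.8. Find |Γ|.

|Γ| ≈ 0.831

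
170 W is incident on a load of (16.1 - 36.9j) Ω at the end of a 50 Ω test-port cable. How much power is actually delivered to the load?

|Γ| = |(-33.9 − j36.9)/(66.1 − j36.9)| = 0.662
|Γ|² = 0.438
P_refl = |Γ|²·P_inc = 74.5 W, P_del = (1 − |Γ|²)·P_inc = 95.5 W

P_delivered ≈ 95.5 W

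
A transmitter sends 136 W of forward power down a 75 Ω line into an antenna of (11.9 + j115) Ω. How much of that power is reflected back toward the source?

|Γ| = |(-63.1 + j115)/(86.9 + j115)| = 0.91
|Γ|² = 0.828
P_refl = |Γ|²·P_inc = 113 W, P_del = (1 − |Γ|²)·P_inc = 23.4 W

P_reflected ≈ 113 W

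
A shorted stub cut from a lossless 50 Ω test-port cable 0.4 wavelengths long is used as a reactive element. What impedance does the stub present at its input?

Z_in ≈ −j36.3 Ω

βl = 2π × 0.4 = 144°
tan(βl) = -0.727
For a shorted stub, Z_in = jZ_0·tan(βl)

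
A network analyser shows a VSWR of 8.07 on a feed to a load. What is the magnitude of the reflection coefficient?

|Γ| = (S − 1)/(S + 1) = (8.07 − 1)/(8.07 + 1) = 7.07/9.07

|Γ| ≈ 0.779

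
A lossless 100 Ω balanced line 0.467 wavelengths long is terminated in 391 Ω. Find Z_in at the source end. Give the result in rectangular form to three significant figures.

βl = 2π × 0.467 = 168°
tan(βl) = tan(168°) = -0.21
Z_in = Z_0·(Z_L + jZ_0·tanβl)/(Z_0 + jZ_L·tanβl)
     = 100·(391 − j21)/(100 − j82.3)

Z_in ≈ 244 + j179 Ω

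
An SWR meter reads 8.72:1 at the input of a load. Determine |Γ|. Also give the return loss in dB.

|Γ| ≈ 0.794; return loss ≈ 2 dB

|Γ| = (S − 1)/(S + 1) = (8.72 − 1)/(8.72 + 1) = 7.72/9.72
RL = −20·log₁₀|Γ| = −20·log₁₀(0.794)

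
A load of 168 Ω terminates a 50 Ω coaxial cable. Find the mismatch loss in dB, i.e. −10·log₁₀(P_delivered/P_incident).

Γ = (168 − 50)/(168 + 50) = 0.541
|Γ|² = 0.293, so P_del/P_inc = 1 − |Γ|² = 0.707
ML = −10·log₁₀(1 − |Γ|²)

mismatch loss ≈ 1.51 dB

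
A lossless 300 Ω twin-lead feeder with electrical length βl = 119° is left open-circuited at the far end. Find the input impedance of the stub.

tan(βl) = -1.8
For an open-circuited stub, Z_in = −jZ_0·cot(βl) = −jZ_0/tan(βl)

Z_in ≈ +j166 Ω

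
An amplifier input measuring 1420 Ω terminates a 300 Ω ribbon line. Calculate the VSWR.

VSWR ≈ 4.73

For a purely resistive load, VSWR = R_L/Z_0 or Z_0/R_L (whichever > 1) = 1420/300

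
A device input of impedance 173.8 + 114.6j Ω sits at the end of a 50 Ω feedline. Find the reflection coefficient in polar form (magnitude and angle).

Γ ≈ 0.671 ∠ 15.7°

Γ = (Z_L − Z_0)/(Z_L + Z_0) = (123.8 + j114.6)/(223.8 + j114.6)
|Γ| = 169/251 = 0.671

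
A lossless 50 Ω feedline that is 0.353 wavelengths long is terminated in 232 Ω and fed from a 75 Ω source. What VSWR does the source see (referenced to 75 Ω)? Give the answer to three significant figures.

VSWR ≈ 5.58

βl = 2π × 0.353 = 127°
tan(βl) = -1.32
Z_in = Z_0·(Z_L + jZ_0·tanβl)/(Z_0 + jZ_L·tanβl) = 16.5 + j35.1 Ω
Γ_s = (Z_in − Z_s)/(Z_in + Z_s) = (-58.5 + j35.1)/(91.5 + j35.1), |Γ_s| = 0.696
VSWR = (1 + |Γ_s|)/(1 − |Γ_s|)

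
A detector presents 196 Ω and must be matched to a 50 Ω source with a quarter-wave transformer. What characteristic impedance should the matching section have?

Z_qwt ≈ 99 Ω

Z_qwt = √(Z_0·R_L) = √(50 × 196) = √9800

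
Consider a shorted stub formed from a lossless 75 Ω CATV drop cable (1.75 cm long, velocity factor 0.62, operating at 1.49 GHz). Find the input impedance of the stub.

λ = v/f = 0.62·c / 1.49 GHz = 0.125 m
βl = 2π·l/λ = 2π × 0.14 = 50.5°
tan(βl) = 1.21
For a shorted stub, Z_in = jZ_0·tan(βl)

Z_in ≈ +j90.9 Ω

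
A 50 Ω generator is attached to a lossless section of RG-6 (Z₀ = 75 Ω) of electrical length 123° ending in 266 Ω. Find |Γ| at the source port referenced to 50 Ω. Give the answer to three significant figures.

|Γ| ≈ 0.534

tan(βl) = -1.54
Z_in = Z_0·(Z_L + jZ_0·tanβl)/(Z_0 + jZ_L·tanβl) = 29.1 + j43.4 Ω
Γ_s = (Z_in − Z_s)/(Z_in + Z_s) = (-20.9 + j43.4)/(79.1 + j43.4), |Γ_s| = 0.534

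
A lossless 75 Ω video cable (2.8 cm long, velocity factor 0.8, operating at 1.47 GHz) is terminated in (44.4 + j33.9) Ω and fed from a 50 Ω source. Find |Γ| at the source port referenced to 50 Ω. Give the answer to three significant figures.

|Γ| ≈ 0.528

λ = v/f = 0.8·c / 1.47 GHz = 0.163 m
βl = 2π·l/λ = 2π × 0.172 = 61.7°
tan(βl) = 1.86
Z_in = Z_0·(Z_L + jZ_0·tanβl)/(Z_0 + jZ_L·tanβl) = 160 − j17.2 Ω
Γ_s = (Z_in − Z_s)/(Z_in + Z_s) = (110 − j17.2)/(210 − j17.2), |Γ_s| = 0.528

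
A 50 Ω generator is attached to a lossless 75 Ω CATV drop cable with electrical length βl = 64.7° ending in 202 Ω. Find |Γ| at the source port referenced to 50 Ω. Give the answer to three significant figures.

|Γ| ≈ 0.387

tan(βl) = 2.12
Z_in = Z_0·(Z_L + jZ_0·tanβl)/(Z_0 + jZ_L·tanβl) = 33.1 − j29.7 Ω
Γ_s = (Z_in − Z_s)/(Z_in + Z_s) = (-16.9 − j29.7)/(83.1 − j29.7), |Γ_s| = 0.387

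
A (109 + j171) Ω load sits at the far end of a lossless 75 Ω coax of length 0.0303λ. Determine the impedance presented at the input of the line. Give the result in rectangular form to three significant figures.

βl = 2π × 0.0303 = 10.9°
tan(βl) = tan(10.9°) = 0.193
Z_in = Z_0·(Z_L + jZ_0·tanβl)/(Z_0 + jZ_L·tanβl)
     = 75·(109 + j185)/(42 + j21)

Z_in ≈ 288 + j187 Ω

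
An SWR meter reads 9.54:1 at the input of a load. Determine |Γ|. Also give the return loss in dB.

|Γ| = (S − 1)/(S + 1) = (9.54 − 1)/(9.54 + 1) = 8.54/10.5
RL = −20·log₁₀|Γ| = −20·log₁₀(0.81)

|Γ| ≈ 0.81; return loss ≈ 1.83 dB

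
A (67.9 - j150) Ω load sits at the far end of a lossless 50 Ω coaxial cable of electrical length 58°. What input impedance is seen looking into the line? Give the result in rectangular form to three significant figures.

tan(βl) = tan(58°) = 1.6
Z_in = Z_0·(Z_L + jZ_0·tanβl)/(Z_0 + jZ_L·tanβl)
     = 50·(67.9 − j70)/(290 + j109)

Z_in ≈ 6.3 − j14.4 Ω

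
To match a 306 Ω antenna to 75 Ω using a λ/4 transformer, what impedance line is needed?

Z_qwt = √(Z_0·R_L) = √(75 × 306) = √22950

Z_qwt ≈ 151 Ω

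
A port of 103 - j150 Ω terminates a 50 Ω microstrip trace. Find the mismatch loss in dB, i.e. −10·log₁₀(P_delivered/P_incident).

mismatch loss ≈ 3.48 dB

Γ = (53 − j150)/(153 − j150), |Γ| = 0.742
|Γ|² = 0.551, so P_del/P_inc = 1 − |Γ|² = 0.449
ML = −10·log₁₀(1 − |Γ|²)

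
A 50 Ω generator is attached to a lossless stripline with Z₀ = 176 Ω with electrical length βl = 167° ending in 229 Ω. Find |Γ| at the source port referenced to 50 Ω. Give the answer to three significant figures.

tan(βl) = -0.231
Z_in = Z_0·(Z_L + jZ_0·tanβl)/(Z_0 + jZ_L·tanβl) = 221 + j25.8 Ω
Γ_s = (Z_in − Z_s)/(Z_in + Z_s) = (171 + j25.8)/(271 + j25.8), |Γ_s| = 0.636

|Γ| ≈ 0.636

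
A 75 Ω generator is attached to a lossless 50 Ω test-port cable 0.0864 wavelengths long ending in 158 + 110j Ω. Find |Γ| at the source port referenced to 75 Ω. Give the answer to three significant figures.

|Γ| ≈ 0.583

βl = 2π × 0.0864 = 31.1°
tan(βl) = 0.603
Z_in = Z_0·(Z_L + jZ_0·tanβl)/(Z_0 + jZ_L·tanβl) = 57.6 − j92.8 Ω
Γ_s = (Z_in − Z_s)/(Z_in + Z_s) = (-17.4 − j92.8)/(133 − j92.8), |Γ_s| = 0.583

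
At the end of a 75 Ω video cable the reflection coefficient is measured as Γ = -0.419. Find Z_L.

Z_L = Z_0·(1 + Γ)/(1 − Γ) = 75·(0.581)/(1.42)

Z_L ≈ 30.7 Ω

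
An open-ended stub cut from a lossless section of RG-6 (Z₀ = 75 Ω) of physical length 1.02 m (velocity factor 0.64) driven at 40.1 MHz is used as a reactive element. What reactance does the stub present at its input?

λ = v/f = 0.64·c / 40.1 MHz = 4.79 m
βl = 2π·l/λ = 2π × 0.213 = 76.7°
tan(βl) = 4.23
For an open-ended stub, Z_in = −jZ_0·cot(βl) = −jZ_0/tan(βl)

X_in ≈ -17.7 Ω (capacitive)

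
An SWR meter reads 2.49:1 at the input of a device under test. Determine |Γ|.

|Γ| = (S − 1)/(S + 1) = (2.49 − 1)/(2.49 + 1) = 1.49/3.49

|Γ| ≈ 0.427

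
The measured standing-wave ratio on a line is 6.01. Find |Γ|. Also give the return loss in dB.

|Γ| ≈ 0.715; return loss ≈ 2.92 dB

|Γ| = (S − 1)/(S + 1) = (6.01 − 1)/(6.01 + 1) = 5.01/7.01
RL = −20·log₁₀|Γ| = −20·log₁₀(0.715)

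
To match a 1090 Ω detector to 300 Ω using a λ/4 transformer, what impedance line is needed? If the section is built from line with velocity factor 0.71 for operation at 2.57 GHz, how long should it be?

Z_qwt = √(Z_0·R_L) = √(300 × 1090) = √327000
λ = 0.71·c/f = 0.0829 m, so l = λ/4 = 0.0207 m

Z_qwt ≈ 572 Ω; length ≈ 2.07 cm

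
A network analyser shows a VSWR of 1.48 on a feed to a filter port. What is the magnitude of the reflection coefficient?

|Γ| ≈ 0.194

|Γ| = (S − 1)/(S + 1) = (1.48 − 1)/(1.48 + 1) = 0.48/2.48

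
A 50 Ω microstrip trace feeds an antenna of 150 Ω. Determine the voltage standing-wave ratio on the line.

Γ = (150 − 50)/(150 + 50) = 0.5
VSWR = (1 + 0.5)/(1 − 0.5)

VSWR ≈ 3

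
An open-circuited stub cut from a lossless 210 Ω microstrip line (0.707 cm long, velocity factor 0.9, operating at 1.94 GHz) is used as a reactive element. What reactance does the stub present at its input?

λ = v/f = 0.9·c / 1.94 GHz = 0.139 m
βl = 2π·l/λ = 2π × 0.0508 = 18.3°
tan(βl) = 0.33
For an open-circuited stub, Z_in = −jZ_0·cot(βl) = −jZ_0/tan(βl)

X_in ≈ -635 Ω (capacitive)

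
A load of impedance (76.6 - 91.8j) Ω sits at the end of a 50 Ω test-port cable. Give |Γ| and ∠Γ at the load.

Γ ≈ 0.611 ∠ -37.9°

Γ = (Z_L − Z_0)/(Z_L + Z_0) = (26.6 − j91.8)/(126.6 − j91.8)
|Γ| = 95.6/156 = 0.611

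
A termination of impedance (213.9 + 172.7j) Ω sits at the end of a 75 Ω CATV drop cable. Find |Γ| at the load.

|Γ| ≈ 0.658

Γ = (Z_L − Z_0)/(Z_L + Z_0) = (138.9 + j172.7)/(288.9 + j172.7)
|Γ| = 222/337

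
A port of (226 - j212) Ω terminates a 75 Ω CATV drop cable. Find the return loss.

RL ≈ 3.01 dB

Γ = (151 − j212)/(301 − j212), |Γ| = 0.707
RL = −20·log₁₀|Γ| = −20·log₁₀(0.707)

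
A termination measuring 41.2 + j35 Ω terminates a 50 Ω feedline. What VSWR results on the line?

Γ = (Z_L − Z_0)/(Z_L + Z_0) = (-8.8 + j35)/(91.2 + j35)
|Γ| = 36.1/97.7 = 0.369
VSWR = (1 + |Γ|)/(1 − |Γ|) = 1.37/0.631

VSWR ≈ 2.17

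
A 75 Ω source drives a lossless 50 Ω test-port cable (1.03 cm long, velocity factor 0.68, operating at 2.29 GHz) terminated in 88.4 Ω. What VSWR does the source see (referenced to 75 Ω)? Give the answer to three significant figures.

VSWR ≈ 1.96

λ = v/f = 0.68·c / 2.29 GHz = 0.0891 m
βl = 2π·l/λ = 2π × 0.116 = 41.6°
tan(βl) = 0.889
Z_in = Z_0·(Z_L + jZ_0·tanβl)/(Z_0 + jZ_L·tanβl) = 45.6 − j27.2 Ω
Γ_s = (Z_in − Z_s)/(Z_in + Z_s) = (-29.4 − j27.2)/(121 − j27.2), |Γ_s| = 0.324
VSWR = (1 + |Γ_s|)/(1 − |Γ_s|)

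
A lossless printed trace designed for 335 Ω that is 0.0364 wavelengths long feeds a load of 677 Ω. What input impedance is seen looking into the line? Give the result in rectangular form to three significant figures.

βl = 2π × 0.0364 = 13.1°
tan(βl) = tan(13.1°) = 0.233
Z_in = Z_0·(Z_L + jZ_0·tanβl)/(Z_0 + jZ_L·tanβl)
     = 335·(677 + j78)/(335 + j158)

Z_in ≈ 584 − j197 Ω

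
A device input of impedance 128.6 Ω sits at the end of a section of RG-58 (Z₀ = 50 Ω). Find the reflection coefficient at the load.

Γ = (Z_L − Z_0)/(Z_L + Z_0) = (128.6 − 50)/(128.6 + 50) = 78.6/178.6

Γ = 0.44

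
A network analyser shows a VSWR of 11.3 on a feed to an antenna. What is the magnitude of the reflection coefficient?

|Γ| = (S − 1)/(S + 1) = (11.3 − 1)/(11.3 + 1) = 10.3/12.3

|Γ| ≈ 0.837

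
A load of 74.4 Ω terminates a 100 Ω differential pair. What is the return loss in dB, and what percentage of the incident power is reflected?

Γ = (74.4 − 100)/(74.4 + 100) = -0.147
RL = −20·log₁₀(0.147) = 16.7 dB
P_refl/P_inc = |Γ|² = 0.0215

RL ≈ 16.7 dB; 2.15% of incident power reflected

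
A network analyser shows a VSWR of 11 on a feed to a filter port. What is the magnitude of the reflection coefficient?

|Γ| ≈ 0.833

|Γ| = (S − 1)/(S + 1) = (11 − 1)/(11 + 1) = 10/12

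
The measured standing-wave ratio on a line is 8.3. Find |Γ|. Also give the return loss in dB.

|Γ| = (S − 1)/(S + 1) = (8.3 − 1)/(8.3 + 1) = 7.3/9.3
RL = −20·log₁₀|Γ| = −20·log₁₀(0.785)

|Γ| ≈ 0.785; return loss ≈ 2.1 dB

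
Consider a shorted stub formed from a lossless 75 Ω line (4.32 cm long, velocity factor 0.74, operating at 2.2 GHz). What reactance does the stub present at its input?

λ = v/f = 0.74·c / 2.2 GHz = 0.101 m
βl = 2π·l/λ = 2π × 0.428 = 154°
tan(βl) = -0.485
For a shorted stub, Z_in = jZ_0·tan(βl)

X_in ≈ -36.4 Ω (capacitive)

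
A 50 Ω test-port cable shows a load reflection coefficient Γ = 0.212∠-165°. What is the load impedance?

Z_L = Z_0·(1 + Γ)/(1 − Γ) = 50·(0.795 − j0.0549)/(1.2 + j0.0549)

Z_L ≈ 32.8 − j3.77 Ω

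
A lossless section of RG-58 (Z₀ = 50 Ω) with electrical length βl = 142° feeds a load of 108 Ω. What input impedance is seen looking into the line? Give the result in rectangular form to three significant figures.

Z_in ≈ 45.2 + j37.2 Ω

tan(βl) = tan(142°) = -0.781
Z_in = Z_0·(Z_L + jZ_0·tanβl)/(Z_0 + jZ_L·tanβl)
     = 50·(108 − j39.1)/(50 − j84.4)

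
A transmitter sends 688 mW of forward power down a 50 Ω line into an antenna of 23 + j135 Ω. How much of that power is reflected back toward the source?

|Γ| = |(-27 + j135)/(73 + j135)| = 0.897
|Γ|² = 0.805
P_refl = |Γ|²·P_inc = 554 mW, P_del = (1 − |Γ|²)·P_inc = 134 mW

P_reflected ≈ 554 mW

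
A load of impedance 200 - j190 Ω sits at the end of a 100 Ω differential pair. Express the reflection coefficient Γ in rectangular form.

Γ ≈ 0.524 − j0.301

Γ = (Z_L − Z_0)/(Z_L + Z_0) = (100 − j190)/(300 − j190)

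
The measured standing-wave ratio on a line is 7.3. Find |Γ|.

|Γ| ≈ 0.759

|Γ| = (S − 1)/(S + 1) = (7.3 − 1)/(7.3 + 1) = 6.3/8.3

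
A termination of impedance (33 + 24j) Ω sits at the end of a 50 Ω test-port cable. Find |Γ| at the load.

Γ = (Z_L − Z_0)/(Z_L + Z_0) = (-17 + j24)/(83 + j24)
|Γ| = 29.4/86.4

|Γ| ≈ 0.34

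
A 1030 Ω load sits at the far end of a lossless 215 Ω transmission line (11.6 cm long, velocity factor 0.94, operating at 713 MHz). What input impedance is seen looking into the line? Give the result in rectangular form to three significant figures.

λ = v/f = 0.94·c / 713 MHz = 0.396 m
βl = 2π·l/λ = 2π × 0.293 = 106°
tan(βl) = tan(106°) = -3.59
Z_in = Z_0·(Z_L + jZ_0·tanβl)/(Z_0 + jZ_L·tanβl)
     = 215·(1030 − j771)/(215 − j3690)

Z_in ≈ 48.2 + j57.2 Ω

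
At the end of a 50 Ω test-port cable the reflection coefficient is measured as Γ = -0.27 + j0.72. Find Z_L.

Z_L = Z_0·(1 + Γ)/(1 − Γ) = 50·(0.73 + j0.72)/(1.27 − j0.72)

Z_L ≈ 9.59 + j33.8 Ω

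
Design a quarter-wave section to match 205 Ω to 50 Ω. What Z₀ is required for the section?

Z_qwt = √(Z_0·R_L) = √(50 × 205) = √10250

Z_qwt ≈ 101 Ω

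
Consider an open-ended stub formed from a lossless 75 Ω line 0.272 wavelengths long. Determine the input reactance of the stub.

X_in ≈ 10.4 Ω (inductive)

βl = 2π × 0.272 = 97.9°
tan(βl) = -7.19
For an open-ended stub, Z_in = −jZ_0·cot(βl) = −jZ_0/tan(βl)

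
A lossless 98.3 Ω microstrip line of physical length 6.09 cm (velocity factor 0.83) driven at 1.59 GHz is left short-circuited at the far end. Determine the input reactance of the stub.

X_in ≈ -82.5 Ω (capacitive)

λ = v/f = 0.83·c / 1.59 GHz = 0.157 m
βl = 2π·l/λ = 2π × 0.389 = 140°
tan(βl) = -0.839
For a short-circuited stub, Z_in = jZ_0·tan(βl)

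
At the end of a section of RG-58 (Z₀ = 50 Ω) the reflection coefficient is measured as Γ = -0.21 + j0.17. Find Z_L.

Z_L = Z_0·(1 + Γ)/(1 − Γ) = 50·(0.79 + j0.17)/(1.21 − j0.17)

Z_L ≈ 31 + j11.4 Ω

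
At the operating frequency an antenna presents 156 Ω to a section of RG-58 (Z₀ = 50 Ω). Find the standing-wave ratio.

VSWR ≈ 3.12

Γ = (156 − 50)/(156 + 50) = 0.515
VSWR = (1 + 0.515)/(1 − 0.515)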